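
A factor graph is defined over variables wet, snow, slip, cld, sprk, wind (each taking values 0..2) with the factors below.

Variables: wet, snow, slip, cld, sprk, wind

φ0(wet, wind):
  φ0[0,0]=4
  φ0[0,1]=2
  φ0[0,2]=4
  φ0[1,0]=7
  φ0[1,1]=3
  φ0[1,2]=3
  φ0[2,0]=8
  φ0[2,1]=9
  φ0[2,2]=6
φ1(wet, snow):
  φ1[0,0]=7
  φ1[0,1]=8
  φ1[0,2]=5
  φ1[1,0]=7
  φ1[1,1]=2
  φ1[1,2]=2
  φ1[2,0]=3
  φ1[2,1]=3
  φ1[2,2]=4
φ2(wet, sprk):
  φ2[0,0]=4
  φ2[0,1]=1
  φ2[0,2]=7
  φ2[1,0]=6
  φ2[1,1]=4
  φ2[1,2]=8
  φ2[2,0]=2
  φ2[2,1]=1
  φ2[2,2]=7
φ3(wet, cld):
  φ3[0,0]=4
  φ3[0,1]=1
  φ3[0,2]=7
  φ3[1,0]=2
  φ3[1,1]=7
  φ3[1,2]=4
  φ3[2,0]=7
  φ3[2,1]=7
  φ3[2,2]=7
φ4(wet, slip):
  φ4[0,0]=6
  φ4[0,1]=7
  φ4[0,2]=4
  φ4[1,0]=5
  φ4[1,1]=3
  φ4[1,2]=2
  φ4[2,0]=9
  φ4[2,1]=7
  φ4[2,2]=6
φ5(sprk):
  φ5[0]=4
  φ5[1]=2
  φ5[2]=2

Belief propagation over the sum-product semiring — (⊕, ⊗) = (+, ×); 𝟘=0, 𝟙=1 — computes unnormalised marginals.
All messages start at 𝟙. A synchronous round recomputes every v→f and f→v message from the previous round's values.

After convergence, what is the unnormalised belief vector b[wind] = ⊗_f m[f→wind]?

b[wind] = [1889760, 1464960, 1393440]

init: all messages = 𝟙 over 3 values
r1 m[φ0→wet] = [10, 13, 23]
r1 m[φ0→wind] = [19, 14, 13]
r1 m[φ1→wet] = [20, 11, 10]
r1 m[φ1→snow] = [17, 13, 11]
r1 m[φ2→wet] = [12, 18, 10]
r1 m[φ2→sprk] = [12, 6, 22]
r1 m[φ3→wet] = [12, 13, 21]
r1 m[φ3→cld] = [13, 15, 18]
r1 m[φ4→wet] = [17, 10, 22]
r1 m[φ4→slip] = [20, 17, 12]
r1 m[φ5→sprk] = [4, 2, 2]
r1 m[wet→φ0] = [1, 1, 1]
r1 m[wet→φ1] = [1, 1, 1]
r1 m[wet→φ2] = [1, 1, 1]
r1 m[wet→φ3] = [1, 1, 1]
r1 m[wet→φ4] = [1, 1, 1]
r1 m[snow→φ1] = [1, 1, 1]
r1 m[slip→φ4] = [1, 1, 1]
r1 m[cld→φ3] = [1, 1, 1]
r1 m[sprk→φ2] = [1, 1, 1]
r1 m[sprk→φ5] = [1, 1, 1]
r1 m[wind→φ0] = [1, 1, 1]
r2 m[φ0→wet] = [10, 13, 23]
r2 m[φ0→wind] = [19, 14, 13]
r2 m[φ1→wet] = [20, 11, 10]
r2 m[φ1→snow] = [17, 13, 11]
r2 m[φ2→wet] = [12, 18, 10]
r2 m[φ2→sprk] = [12, 6, 22]
r2 m[φ3→wet] = [12, 13, 21]
r2 m[φ3→cld] = [13, 15, 18]
r2 m[φ4→wet] = [17, 10, 22]
r2 m[φ4→slip] = [20, 17, 12]
r2 m[φ5→sprk] = [4, 2, 2]
r2 m[wet→φ0] = [48960, 25740, 46200]
r2 m[wet→φ1] = [24480, 30420, 106260]
r2 m[wet→φ2] = [40800, 18590, 106260]
r2 m[wet→φ3] = [40800, 25740, 50600]
r2 m[wet→φ4] = [28800, 33462, 48300]
r2 m[snow→φ1] = [1, 1, 1]
r2 m[slip→φ4] = [1, 1, 1]
r2 m[cld→φ3] = [1, 1, 1]
r2 m[sprk→φ2] = [4, 2, 2]
r2 m[sprk→φ5] = [12, 6, 22]
r2 m[wind→φ0] = [1, 1, 1]
r3 m[φ0→wet] = [10, 13, 23]
r3 m[φ0→wind] = [745620, 590940, 550260]
r3 m[φ1→wet] = [20, 11, 10]
r3 m[φ1→snow] = [703080, 575460, 608280]
r3 m[φ2→wet] = [32, 48, 24]
r3 m[φ2→sprk] = [487260, 221420, 1178140]
r3 m[φ3→wet] = [12, 13, 21]
r3 m[φ3→cld] = [568880, 575180, 742760]
r3 m[φ4→wet] = [17, 10, 22]
r3 m[φ4→slip] = [774810, 640086, 471924]
r3 m[φ5→sprk] = [4, 2, 2]
r3 m[wet→φ0] = [48960, 25740, 46200]
r3 m[wet→φ1] = [24480, 30420, 106260]
r3 m[wet→φ2] = [40800, 18590, 106260]
r3 m[wet→φ3] = [40800, 25740, 50600]
r3 m[wet→φ4] = [28800, 33462, 48300]
r3 m[snow→φ1] = [1, 1, 1]
r3 m[slip→φ4] = [1, 1, 1]
r3 m[cld→φ3] = [1, 1, 1]
r3 m[sprk→φ2] = [4, 2, 2]
r3 m[sprk→φ5] = [12, 6, 22]
r3 m[wind→φ0] = [1, 1, 1]
r4 m[φ0→wet] = [10, 13, 23]
r4 m[φ0→wind] = [745620, 590940, 550260]
r4 m[φ1→wet] = [20, 11, 10]
r4 m[φ1→snow] = [703080, 575460, 608280]
r4 m[φ2→wet] = [32, 48, 24]
r4 m[φ2→sprk] = [487260, 221420, 1178140]
r4 m[φ3→wet] = [12, 13, 21]
r4 m[φ3→cld] = [568880, 575180, 742760]
r4 m[φ4→wet] = [17, 10, 22]
r4 m[φ4→slip] = [774810, 640086, 471924]
r4 m[φ5→sprk] = [4, 2, 2]
r4 m[wet→φ0] = [130560, 68640, 110880]
r4 m[wet→φ1] = [65280, 81120, 255024]
r4 m[wet→φ2] = [40800, 18590, 106260]
r4 m[wet→φ3] = [108800, 68640, 121440]
r4 m[wet→φ4] = [76800, 89232, 115920]
r4 m[snow→φ1] = [1, 1, 1]
r4 m[slip→φ4] = [1, 1, 1]
r4 m[cld→φ3] = [1, 1, 1]
r4 m[sprk→φ2] = [4, 2, 2]
r4 m[sprk→φ5] = [487260, 221420, 1178140]
r4 m[wind→φ0] = [1, 1, 1]
r5 m[φ0→wet] = [10, 13, 23]
r5 m[φ0→wind] = [1889760, 1464960, 1393440]
r5 m[φ1→wet] = [20, 11, 10]
r5 m[φ1→snow] = [1789872, 1449552, 1508736]
r5 m[φ2→wet] = [32, 48, 24]
r5 m[φ2→sprk] = [487260, 221420, 1178140]
r5 m[φ3→wet] = [12, 13, 21]
r5 m[φ3→cld] = [1422560, 1439360, 1886240]
r5 m[φ4→wet] = [17, 10, 22]
r5 m[φ4→slip] = [1950240, 1616736, 1181184]
r5 m[φ5→sprk] = [4, 2, 2]
r5 m[wet→φ0] = [130560, 68640, 110880]
r5 m[wet→φ1] = [65280, 81120, 255024]
r5 m[wet→φ2] = [40800, 18590, 106260]
r5 m[wet→φ3] = [108800, 68640, 121440]
r5 m[wet→φ4] = [76800, 89232, 115920]
r5 m[snow→φ1] = [1, 1, 1]
r5 m[slip→φ4] = [1, 1, 1]
r5 m[cld→φ3] = [1, 1, 1]
r5 m[sprk→φ2] = [4, 2, 2]
r5 m[sprk→φ5] = [487260, 221420, 1178140]
r5 m[wind→φ0] = [1, 1, 1]
r6 m[φ0→wet] = [10, 13, 23]
r6 m[φ0→wind] = [1889760, 1464960, 1393440]
r6 m[φ1→wet] = [20, 11, 10]
r6 m[φ1→snow] = [1789872, 1449552, 1508736]
r6 m[φ2→wet] = [32, 48, 24]
r6 m[φ2→sprk] = [487260, 221420, 1178140]
r6 m[φ3→wet] = [12, 13, 21]
r6 m[φ3→cld] = [1422560, 1439360, 1886240]
r6 m[φ4→wet] = [17, 10, 22]
r6 m[φ4→slip] = [1950240, 1616736, 1181184]
r6 m[φ5→sprk] = [4, 2, 2]
r6 m[wet→φ0] = [130560, 68640, 110880]
r6 m[wet→φ1] = [65280, 81120, 255024]
r6 m[wet→φ2] = [40800, 18590, 106260]
r6 m[wet→φ3] = [108800, 68640, 121440]
r6 m[wet→φ4] = [76800, 89232, 115920]
r6 m[snow→φ1] = [1, 1, 1]
r6 m[slip→φ4] = [1, 1, 1]
r6 m[cld→φ3] = [1, 1, 1]
r6 m[sprk→φ2] = [4, 2, 2]
r6 m[sprk→φ5] = [487260, 221420, 1178140]
r6 m[wind→φ0] = [1, 1, 1]
fixed point reached at round 6
b[wind] = ⊗ incoming = [1889760, 1464960, 1393440]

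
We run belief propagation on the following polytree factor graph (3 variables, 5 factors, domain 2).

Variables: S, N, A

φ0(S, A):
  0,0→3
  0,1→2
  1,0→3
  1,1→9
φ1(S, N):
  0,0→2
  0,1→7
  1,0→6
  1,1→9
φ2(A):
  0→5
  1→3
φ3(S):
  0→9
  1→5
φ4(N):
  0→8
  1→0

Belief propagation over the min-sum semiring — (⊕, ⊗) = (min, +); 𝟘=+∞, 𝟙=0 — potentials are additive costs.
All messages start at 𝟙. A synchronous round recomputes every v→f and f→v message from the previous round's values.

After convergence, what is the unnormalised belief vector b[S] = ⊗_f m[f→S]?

b[S] = [21, 22]

init: all messages = 𝟙 over 2 values
r1 m[φ0→S] = [2, 3]
r1 m[φ0→A] = [3, 2]
r1 m[φ1→S] = [2, 6]
r1 m[φ1→N] = [2, 7]
r1 m[φ2→A] = [5, 3]
r1 m[φ3→S] = [9, 5]
r1 m[φ4→N] = [8, 0]
r1 m[S→φ0] = [0, 0]
r1 m[S→φ1] = [0, 0]
r1 m[S→φ3] = [0, 0]
r1 m[N→φ1] = [0, 0]
r1 m[N→φ4] = [0, 0]
r1 m[A→φ0] = [0, 0]
r1 m[A→φ2] = [0, 0]
r2 m[φ0→S] = [2, 3]
r2 m[φ0→A] = [3, 2]
r2 m[φ1→S] = [2, 6]
r2 m[φ1→N] = [2, 7]
r2 m[φ2→A] = [5, 3]
r2 m[φ3→S] = [9, 5]
r2 m[φ4→N] = [8, 0]
r2 m[S→φ0] = [11, 11]
r2 m[S→φ1] = [11, 8]
r2 m[S→φ3] = [4, 9]
r2 m[N→φ1] = [8, 0]
r2 m[N→φ4] = [2, 7]
r2 m[A→φ0] = [5, 3]
r2 m[A→φ2] = [3, 2]
r3 m[φ0→S] = [5, 8]
r3 m[φ0→A] = [14, 13]
r3 m[φ1→S] = [7, 9]
r3 m[φ1→N] = [13, 17]
r3 m[φ2→A] = [5, 3]
r3 m[φ3→S] = [9, 5]
r3 m[φ4→N] = [8, 0]
r3 m[S→φ0] = [11, 11]
r3 m[S→φ1] = [11, 8]
r3 m[S→φ3] = [4, 9]
r3 m[N→φ1] = [8, 0]
r3 m[N→φ4] = [2, 7]
r3 m[A→φ0] = [5, 3]
r3 m[A→φ2] = [3, 2]
r4 m[φ0→S] = [5, 8]
r4 m[φ0→A] = [14, 13]
r4 m[φ1→S] = [7, 9]
r4 m[φ1→N] = [13, 17]
r4 m[φ2→A] = [5, 3]
r4 m[φ3→S] = [9, 5]
r4 m[φ4→N] = [8, 0]
r4 m[S→φ0] = [16, 14]
r4 m[S→φ1] = [14, 13]
r4 m[S→φ3] = [12, 17]
r4 m[N→φ1] = [8, 0]
r4 m[N→φ4] = [13, 17]
r4 m[A→φ0] = [5, 3]
r4 m[A→φ2] = [14, 13]
r5 m[φ0→S] = [5, 8]
r5 m[φ0→A] = [17, 18]
r5 m[φ1→S] = [7, 9]
r5 m[φ1→N] = [16, 21]
r5 m[φ2→A] = [5, 3]
r5 m[φ3→S] = [9, 5]
r5 m[φ4→N] = [8, 0]
r5 m[S→φ0] = [16, 14]
r5 m[S→φ1] = [14, 13]
r5 m[S→φ3] = [12, 17]
r5 m[N→φ1] = [8, 0]
r5 m[N→φ4] = [13, 17]
r5 m[A→φ0] = [5, 3]
r5 m[A→φ2] = [14, 13]
r6 m[φ0→S] = [5, 8]
r6 m[φ0→A] = [17, 18]
r6 m[φ1→S] = [7, 9]
r6 m[φ1→N] = [16, 21]
r6 m[φ2→A] = [5, 3]
r6 m[φ3→S] = [9, 5]
r6 m[φ4→N] = [8, 0]
r6 m[S→φ0] = [16, 14]
r6 m[S→φ1] = [14, 13]
r6 m[S→φ3] = [12, 17]
r6 m[N→φ1] = [8, 0]
r6 m[N→φ4] = [16, 21]
r6 m[A→φ0] = [5, 3]
r6 m[A→φ2] = [17, 18]
r7 m[φ0→S] = [5, 8]
r7 m[φ0→A] = [17, 18]
r7 m[φ1→S] = [7, 9]
r7 m[φ1→N] = [16, 21]
r7 m[φ2→A] = [5, 3]
r7 m[φ3→S] = [9, 5]
r7 m[φ4→N] = [8, 0]
r7 m[S→φ0] = [16, 14]
r7 m[S→φ1] = [14, 13]
r7 m[S→φ3] = [12, 17]
r7 m[N→φ1] = [8, 0]
r7 m[N→φ4] = [16, 21]
r7 m[A→φ0] = [5, 3]
r7 m[A→φ2] = [17, 18]
fixed point reached at round 7
b[S] = ⊗ incoming = [21, 22]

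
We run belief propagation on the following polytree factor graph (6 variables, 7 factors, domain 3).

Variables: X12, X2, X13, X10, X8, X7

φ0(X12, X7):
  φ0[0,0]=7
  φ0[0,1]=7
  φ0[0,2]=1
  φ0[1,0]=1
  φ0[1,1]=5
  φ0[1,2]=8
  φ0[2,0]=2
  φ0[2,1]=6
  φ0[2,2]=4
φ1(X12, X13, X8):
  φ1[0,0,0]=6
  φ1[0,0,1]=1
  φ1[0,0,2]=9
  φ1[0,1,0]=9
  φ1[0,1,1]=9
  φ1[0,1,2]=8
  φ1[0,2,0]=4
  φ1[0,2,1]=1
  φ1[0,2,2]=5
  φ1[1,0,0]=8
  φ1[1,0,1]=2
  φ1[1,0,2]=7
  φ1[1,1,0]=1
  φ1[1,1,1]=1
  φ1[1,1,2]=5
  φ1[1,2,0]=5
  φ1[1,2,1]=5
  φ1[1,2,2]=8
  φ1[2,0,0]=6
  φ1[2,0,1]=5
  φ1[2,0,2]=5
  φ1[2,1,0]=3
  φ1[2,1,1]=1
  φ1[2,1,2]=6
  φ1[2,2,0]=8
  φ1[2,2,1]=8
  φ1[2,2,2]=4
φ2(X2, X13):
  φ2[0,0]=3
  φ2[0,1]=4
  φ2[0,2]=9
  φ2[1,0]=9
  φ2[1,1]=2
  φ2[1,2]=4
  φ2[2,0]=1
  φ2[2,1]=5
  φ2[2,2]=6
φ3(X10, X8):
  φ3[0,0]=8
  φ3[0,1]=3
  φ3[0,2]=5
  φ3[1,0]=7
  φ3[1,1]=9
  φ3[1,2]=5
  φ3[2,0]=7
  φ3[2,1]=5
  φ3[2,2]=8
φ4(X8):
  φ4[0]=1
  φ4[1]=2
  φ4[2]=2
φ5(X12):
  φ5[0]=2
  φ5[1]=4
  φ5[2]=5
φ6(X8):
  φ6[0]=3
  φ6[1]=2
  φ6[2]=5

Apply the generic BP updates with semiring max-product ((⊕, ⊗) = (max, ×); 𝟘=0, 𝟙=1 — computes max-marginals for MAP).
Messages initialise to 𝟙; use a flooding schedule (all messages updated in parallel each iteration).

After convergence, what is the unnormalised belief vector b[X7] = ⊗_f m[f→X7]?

init: all messages = 𝟙 over 3 values
r1 m[φ0→X12] = [7, 8, 6]
r1 m[φ0→X7] = [7, 7, 8]
r1 m[φ1→X12] = [9, 8, 8]
r1 m[φ1→X13] = [9, 9, 8]
r1 m[φ1→X8] = [9, 9, 9]
r1 m[φ2→X2] = [9, 9, 6]
r1 m[φ2→X13] = [9, 5, 9]
r1 m[φ3→X10] = [8, 9, 8]
r1 m[φ3→X8] = [8, 9, 8]
r1 m[φ4→X8] = [1, 2, 2]
r1 m[φ5→X12] = [2, 4, 5]
r1 m[φ6→X8] = [3, 2, 5]
r1 m[X12→φ0] = [1, 1, 1]
r1 m[X12→φ1] = [1, 1, 1]
r1 m[X12→φ5] = [1, 1, 1]
r1 m[X2→φ2] = [1, 1, 1]
r1 m[X13→φ1] = [1, 1, 1]
r1 m[X13→φ2] = [1, 1, 1]
r1 m[X10→φ3] = [1, 1, 1]
r1 m[X8→φ1] = [1, 1, 1]
r1 m[X8→φ3] = [1, 1, 1]
r1 m[X8→φ4] = [1, 1, 1]
r1 m[X8→φ6] = [1, 1, 1]
r1 m[X7→φ0] = [1, 1, 1]
r2 m[φ0→X12] = [7, 8, 6]
r2 m[φ0→X7] = [7, 7, 8]
r2 m[φ1→X12] = [9, 8, 8]
r2 m[φ1→X13] = [9, 9, 8]
r2 m[φ1→X8] = [9, 9, 9]
r2 m[φ2→X2] = [9, 9, 6]
r2 m[φ2→X13] = [9, 5, 9]
r2 m[φ3→X10] = [8, 9, 8]
r2 m[φ3→X8] = [8, 9, 8]
r2 m[φ4→X8] = [1, 2, 2]
r2 m[φ5→X12] = [2, 4, 5]
r2 m[φ6→X8] = [3, 2, 5]
r2 m[X12→φ0] = [18, 32, 40]
r2 m[X12→φ1] = [14, 32, 30]
r2 m[X12→φ5] = [63, 64, 48]
r2 m[X2→φ2] = [1, 1, 1]
r2 m[X13→φ1] = [9, 5, 9]
r2 m[X13→φ2] = [9, 9, 8]
r2 m[X10→φ3] = [1, 1, 1]
r2 m[X8→φ1] = [24, 36, 80]
r2 m[X8→φ3] = [27, 36, 90]
r2 m[X8→φ4] = [216, 162, 360]
r2 m[X8→φ6] = [72, 162, 144]
r2 m[X7→φ0] = [1, 1, 1]
r3 m[φ0→X12] = [7, 8, 6]
r3 m[φ0→X7] = [126, 240, 256]
r3 m[φ1→X12] = [6480, 5760, 3600]
r3 m[φ1→X13] = [17920, 14400, 20480]
r3 m[φ1→X8] = [2304, 2160, 2304]
r3 m[φ2→X2] = [72, 81, 48]
r3 m[φ2→X13] = [9, 5, 9]
r3 m[φ3→X10] = [450, 450, 720]
r3 m[φ3→X8] = [8, 9, 8]
r3 m[φ4→X8] = [1, 2, 2]
r3 m[φ5→X12] = [2, 4, 5]
r3 m[φ6→X8] = [3, 2, 5]
r3 m[X12→φ0] = [18, 32, 40]
r3 m[X12→φ1] = [14, 32, 30]
r3 m[X12→φ5] = [63, 64, 48]
r3 m[X2→φ2] = [1, 1, 1]
r3 m[X13→φ1] = [9, 5, 9]
r3 m[X13→φ2] = [9, 9, 8]
r3 m[X10→φ3] = [1, 1, 1]
r3 m[X8→φ1] = [24, 36, 80]
r3 m[X8→φ3] = [27, 36, 90]
r3 m[X8→φ4] = [216, 162, 360]
r3 m[X8→φ6] = [72, 162, 144]
r3 m[X7→φ0] = [1, 1, 1]
r4 m[φ0→X12] = [7, 8, 6]
r4 m[φ0→X7] = [126, 240, 256]
r4 m[φ1→X12] = [6480, 5760, 3600]
r4 m[φ1→X13] = [17920, 14400, 20480]
r4 m[φ1→X8] = [2304, 2160, 2304]
r4 m[φ2→X2] = [72, 81, 48]
r4 m[φ2→X13] = [9, 5, 9]
r4 m[φ3→X10] = [450, 450, 720]
r4 m[φ3→X8] = [8, 9, 8]
r4 m[φ4→X8] = [1, 2, 2]
r4 m[φ5→X12] = [2, 4, 5]
r4 m[φ6→X8] = [3, 2, 5]
r4 m[X12→φ0] = [12960, 23040, 18000]
r4 m[X12→φ1] = [14, 32, 30]
r4 m[X12→φ5] = [45360, 46080, 21600]
r4 m[X2→φ2] = [1, 1, 1]
r4 m[X13→φ1] = [9, 5, 9]
r4 m[X13→φ2] = [17920, 14400, 20480]
r4 m[X10→φ3] = [1, 1, 1]
r4 m[X8→φ1] = [24, 36, 80]
r4 m[X8→φ3] = [6912, 8640, 23040]
r4 m[X8→φ4] = [55296, 38880, 92160]
r4 m[X8→φ6] = [18432, 38880, 36864]
r4 m[X7→φ0] = [1, 1, 1]
r5 m[φ0→X12] = [7, 8, 6]
r5 m[φ0→X7] = [90720, 115200, 184320]
r5 m[φ1→X12] = [6480, 5760, 3600]
r5 m[φ1→X13] = [17920, 14400, 20480]
r5 m[φ1→X8] = [2304, 2160, 2304]
r5 m[φ2→X2] = [184320, 161280, 122880]
r5 m[φ2→X13] = [9, 5, 9]
r5 m[φ3→X10] = [115200, 115200, 184320]
r5 m[φ3→X8] = [8, 9, 8]
r5 m[φ4→X8] = [1, 2, 2]
r5 m[φ5→X12] = [2, 4, 5]
r5 m[φ6→X8] = [3, 2, 5]
r5 m[X12→φ0] = [12960, 23040, 18000]
r5 m[X12→φ1] = [14, 32, 30]
r5 m[X12→φ5] = [45360, 46080, 21600]
r5 m[X2→φ2] = [1, 1, 1]
r5 m[X13→φ1] = [9, 5, 9]
r5 m[X13→φ2] = [17920, 14400, 20480]
r5 m[X10→φ3] = [1, 1, 1]
r5 m[X8→φ1] = [24, 36, 80]
r5 m[X8→φ3] = [6912, 8640, 23040]
r5 m[X8→φ4] = [55296, 38880, 92160]
r5 m[X8→φ6] = [18432, 38880, 36864]
r5 m[X7→φ0] = [1, 1, 1]
r6 m[φ0→X12] = [7, 8, 6]
r6 m[φ0→X7] = [90720, 115200, 184320]
r6 m[φ1→X12] = [6480, 5760, 3600]
r6 m[φ1→X13] = [17920, 14400, 20480]
r6 m[φ1→X8] = [2304, 2160, 2304]
r6 m[φ2→X2] = [184320, 161280, 122880]
r6 m[φ2→X13] = [9, 5, 9]
r6 m[φ3→X10] = [115200, 115200, 184320]
r6 m[φ3→X8] = [8, 9, 8]
r6 m[φ4→X8] = [1, 2, 2]
r6 m[φ5→X12] = [2, 4, 5]
r6 m[φ6→X8] = [3, 2, 5]
r6 m[X12→φ0] = [12960, 23040, 18000]
r6 m[X12→φ1] = [14, 32, 30]
r6 m[X12→φ5] = [45360, 46080, 21600]
r6 m[X2→φ2] = [1, 1, 1]
r6 m[X13→φ1] = [9, 5, 9]
r6 m[X13→φ2] = [17920, 14400, 20480]
r6 m[X10→φ3] = [1, 1, 1]
r6 m[X8→φ1] = [24, 36, 80]
r6 m[X8→φ3] = [6912, 8640, 23040]
r6 m[X8→φ4] = [55296, 38880, 92160]
r6 m[X8→φ6] = [18432, 38880, 36864]
r6 m[X7→φ0] = [1, 1, 1]
fixed point reached at round 6
b[X7] = ⊗ incoming = [90720, 115200, 184320]

b[X7] = [90720, 115200, 184320]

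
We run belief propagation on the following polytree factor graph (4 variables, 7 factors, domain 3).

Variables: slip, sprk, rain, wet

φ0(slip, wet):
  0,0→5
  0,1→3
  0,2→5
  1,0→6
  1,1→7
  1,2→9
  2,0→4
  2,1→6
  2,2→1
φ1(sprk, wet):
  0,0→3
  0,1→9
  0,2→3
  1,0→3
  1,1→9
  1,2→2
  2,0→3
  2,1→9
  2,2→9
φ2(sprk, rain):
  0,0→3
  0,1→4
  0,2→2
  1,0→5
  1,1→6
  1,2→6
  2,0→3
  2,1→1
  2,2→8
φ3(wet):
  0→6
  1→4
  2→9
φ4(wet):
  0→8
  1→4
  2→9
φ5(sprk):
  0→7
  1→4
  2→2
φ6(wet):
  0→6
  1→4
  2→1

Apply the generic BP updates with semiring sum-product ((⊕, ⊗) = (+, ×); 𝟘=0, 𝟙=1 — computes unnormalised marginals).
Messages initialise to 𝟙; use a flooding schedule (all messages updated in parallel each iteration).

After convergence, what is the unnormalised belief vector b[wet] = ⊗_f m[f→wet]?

b[wet] = [2008800, 1428480, 657315]

init: all messages = 𝟙 over 3 values
r1 m[φ0→slip] = [13, 22, 11]
r1 m[φ0→wet] = [15, 16, 15]
r1 m[φ1→sprk] = [15, 14, 21]
r1 m[φ1→wet] = [9, 27, 14]
r1 m[φ2→sprk] = [9, 17, 12]
r1 m[φ2→rain] = [11, 11, 16]
r1 m[φ3→wet] = [6, 4, 9]
r1 m[φ4→wet] = [8, 4, 9]
r1 m[φ5→sprk] = [7, 4, 2]
r1 m[φ6→wet] = [6, 4, 1]
r1 m[slip→φ0] = [1, 1, 1]
r1 m[sprk→φ1] = [1, 1, 1]
r1 m[sprk→φ2] = [1, 1, 1]
r1 m[sprk→φ5] = [1, 1, 1]
r1 m[rain→φ2] = [1, 1, 1]
r1 m[wet→φ0] = [1, 1, 1]
r1 m[wet→φ1] = [1, 1, 1]
r1 m[wet→φ3] = [1, 1, 1]
r1 m[wet→φ4] = [1, 1, 1]
r1 m[wet→φ6] = [1, 1, 1]
r2 m[φ0→slip] = [13, 22, 11]
r2 m[φ0→wet] = [15, 16, 15]
r2 m[φ1→sprk] = [15, 14, 21]
r2 m[φ1→wet] = [9, 27, 14]
r2 m[φ2→sprk] = [9, 17, 12]
r2 m[φ2→rain] = [11, 11, 16]
r2 m[φ3→wet] = [6, 4, 9]
r2 m[φ4→wet] = [8, 4, 9]
r2 m[φ5→sprk] = [7, 4, 2]
r2 m[φ6→wet] = [6, 4, 1]
r2 m[slip→φ0] = [1, 1, 1]
r2 m[sprk→φ1] = [63, 68, 24]
r2 m[sprk→φ2] = [105, 56, 42]
r2 m[sprk→φ5] = [135, 238, 252]
r2 m[rain→φ2] = [1, 1, 1]
r2 m[wet→φ0] = [2592, 1728, 1134]
r2 m[wet→φ1] = [4320, 1024, 1215]
r2 m[wet→φ3] = [6480, 6912, 1890]
r2 m[wet→φ4] = [4860, 6912, 1890]
r2 m[wet→φ6] = [6480, 6912, 17010]
r3 m[φ0→slip] = [23814, 37854, 21870]
r3 m[φ0→wet] = [15, 16, 15]
r3 m[φ1→sprk] = [25821, 24606, 33111]
r3 m[φ1→wet] = [465, 1395, 541]
r3 m[φ2→sprk] = [9, 17, 12]
r3 m[φ2→rain] = [721, 798, 882]
r3 m[φ3→wet] = [6, 4, 9]
r3 m[φ4→wet] = [8, 4, 9]
r3 m[φ5→sprk] = [7, 4, 2]
r3 m[φ6→wet] = [6, 4, 1]
r3 m[slip→φ0] = [1, 1, 1]
r3 m[sprk→φ1] = [63, 68, 24]
r3 m[sprk→φ2] = [105, 56, 42]
r3 m[sprk→φ5] = [135, 238, 252]
r3 m[rain→φ2] = [1, 1, 1]
r3 m[wet→φ0] = [2592, 1728, 1134]
r3 m[wet→φ1] = [4320, 1024, 1215]
r3 m[wet→φ3] = [6480, 6912, 1890]
r3 m[wet→φ4] = [4860, 6912, 1890]
r3 m[wet→φ6] = [6480, 6912, 17010]
r4 m[φ0→slip] = [23814, 37854, 21870]
r4 m[φ0→wet] = [15, 16, 15]
r4 m[φ1→sprk] = [25821, 24606, 33111]
r4 m[φ1→wet] = [465, 1395, 541]
r4 m[φ2→sprk] = [9, 17, 12]
r4 m[φ2→rain] = [721, 798, 882]
r4 m[φ3→wet] = [6, 4, 9]
r4 m[φ4→wet] = [8, 4, 9]
r4 m[φ5→sprk] = [7, 4, 2]
r4 m[φ6→wet] = [6, 4, 1]
r4 m[slip→φ0] = [1, 1, 1]
r4 m[sprk→φ1] = [63, 68, 24]
r4 m[sprk→φ2] = [180747, 98424, 66222]
r4 m[sprk→φ5] = [232389, 418302, 397332]
r4 m[rain→φ2] = [1, 1, 1]
r4 m[wet→φ0] = [133920, 89280, 43821]
r4 m[wet→φ1] = [4320, 1024, 1215]
r4 m[wet→φ3] = [334800, 357120, 73035]
r4 m[wet→φ4] = [251100, 357120, 73035]
r4 m[wet→φ6] = [334800, 357120, 657315]
r5 m[φ0→slip] = [1156545, 1822869, 1115181]
r5 m[φ0→wet] = [15, 16, 15]
r5 m[φ1→sprk] = [25821, 24606, 33111]
r5 m[φ1→wet] = [465, 1395, 541]
r5 m[φ2→sprk] = [9, 17, 12]
r5 m[φ2→rain] = [1233027, 1379754, 1481814]
r5 m[φ3→wet] = [6, 4, 9]
r5 m[φ4→wet] = [8, 4, 9]
r5 m[φ5→sprk] = [7, 4, 2]
r5 m[φ6→wet] = [6, 4, 1]
r5 m[slip→φ0] = [1, 1, 1]
r5 m[sprk→φ1] = [63, 68, 24]
r5 m[sprk→φ2] = [180747, 98424, 66222]
r5 m[sprk→φ5] = [232389, 418302, 397332]
r5 m[rain→φ2] = [1, 1, 1]
r5 m[wet→φ0] = [133920, 89280, 43821]
r5 m[wet→φ1] = [4320, 1024, 1215]
r5 m[wet→φ3] = [334800, 357120, 73035]
r5 m[wet→φ4] = [251100, 357120, 73035]
r5 m[wet→φ6] = [334800, 357120, 657315]
r6 m[φ0→slip] = [1156545, 1822869, 1115181]
r6 m[φ0→wet] = [15, 16, 15]
r6 m[φ1→sprk] = [25821, 24606, 33111]
r6 m[φ1→wet] = [465, 1395, 541]
r6 m[φ2→sprk] = [9, 17, 12]
r6 m[φ2→rain] = [1233027, 1379754, 1481814]
r6 m[φ3→wet] = [6, 4, 9]
r6 m[φ4→wet] = [8, 4, 9]
r6 m[φ5→sprk] = [7, 4, 2]
r6 m[φ6→wet] = [6, 4, 1]
r6 m[slip→φ0] = [1, 1, 1]
r6 m[sprk→φ1] = [63, 68, 24]
r6 m[sprk→φ2] = [180747, 98424, 66222]
r6 m[sprk→φ5] = [232389, 418302, 397332]
r6 m[rain→φ2] = [1, 1, 1]
r6 m[wet→φ0] = [133920, 89280, 43821]
r6 m[wet→φ1] = [4320, 1024, 1215]
r6 m[wet→φ3] = [334800, 357120, 73035]
r6 m[wet→φ4] = [251100, 357120, 73035]
r6 m[wet→φ6] = [334800, 357120, 657315]
fixed point reached at round 6
b[wet] = ⊗ incoming = [2008800, 1428480, 657315]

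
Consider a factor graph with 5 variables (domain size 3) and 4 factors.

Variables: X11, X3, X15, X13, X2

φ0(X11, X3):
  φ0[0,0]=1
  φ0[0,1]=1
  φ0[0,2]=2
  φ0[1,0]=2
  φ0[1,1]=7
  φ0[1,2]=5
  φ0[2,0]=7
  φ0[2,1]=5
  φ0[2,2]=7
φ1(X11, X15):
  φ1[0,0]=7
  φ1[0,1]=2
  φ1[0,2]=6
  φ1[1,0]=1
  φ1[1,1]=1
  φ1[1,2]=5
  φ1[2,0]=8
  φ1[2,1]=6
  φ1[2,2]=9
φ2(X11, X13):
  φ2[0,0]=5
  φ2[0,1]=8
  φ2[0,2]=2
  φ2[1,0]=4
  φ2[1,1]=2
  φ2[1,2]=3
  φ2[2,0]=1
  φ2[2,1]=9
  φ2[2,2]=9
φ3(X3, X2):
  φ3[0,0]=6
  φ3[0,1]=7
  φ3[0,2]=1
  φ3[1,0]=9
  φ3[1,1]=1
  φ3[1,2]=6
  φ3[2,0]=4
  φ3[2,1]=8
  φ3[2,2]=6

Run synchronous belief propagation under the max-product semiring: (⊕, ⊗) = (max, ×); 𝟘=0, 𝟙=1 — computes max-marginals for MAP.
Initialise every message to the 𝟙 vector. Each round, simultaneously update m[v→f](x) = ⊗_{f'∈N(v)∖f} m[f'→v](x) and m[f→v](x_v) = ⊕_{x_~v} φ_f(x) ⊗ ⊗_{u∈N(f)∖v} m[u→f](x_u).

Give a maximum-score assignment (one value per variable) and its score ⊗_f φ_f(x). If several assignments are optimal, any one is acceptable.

init: all messages = 𝟙 over 3 values
r1 m[φ0→X11] = [2, 7, 7]
r1 m[φ0→X3] = [7, 7, 7]
r1 m[φ1→X11] = [7, 5, 9]
r1 m[φ1→X15] = [8, 6, 9]
r1 m[φ2→X11] = [8, 4, 9]
r1 m[φ2→X13] = [5, 9, 9]
r1 m[φ3→X3] = [7, 9, 8]
r1 m[φ3→X2] = [9, 8, 6]
r1 m[X11→φ0] = [1, 1, 1]
r1 m[X11→φ1] = [1, 1, 1]
r1 m[X11→φ2] = [1, 1, 1]
r1 m[X3→φ0] = [1, 1, 1]
r1 m[X3→φ3] = [1, 1, 1]
r1 m[X15→φ1] = [1, 1, 1]
r1 m[X13→φ2] = [1, 1, 1]
r1 m[X2→φ3] = [1, 1, 1]
r2 m[φ0→X11] = [2, 7, 7]
r2 m[φ0→X3] = [7, 7, 7]
r2 m[φ1→X11] = [7, 5, 9]
r2 m[φ1→X15] = [8, 6, 9]
r2 m[φ2→X11] = [8, 4, 9]
r2 m[φ2→X13] = [5, 9, 9]
r2 m[φ3→X3] = [7, 9, 8]
r2 m[φ3→X2] = [9, 8, 6]
r2 m[X11→φ0] = [56, 20, 81]
r2 m[X11→φ1] = [16, 28, 63]
r2 m[X11→φ2] = [14, 35, 63]
r2 m[X3→φ0] = [7, 9, 8]
r2 m[X3→φ3] = [7, 7, 7]
r2 m[X15→φ1] = [1, 1, 1]
r2 m[X13→φ2] = [1, 1, 1]
r2 m[X2→φ3] = [1, 1, 1]
r3 m[φ0→X11] = [16, 63, 56]
r3 m[φ0→X3] = [567, 405, 567]
r3 m[φ1→X11] = [7, 5, 9]
r3 m[φ1→X15] = [504, 378, 567]
r3 m[φ2→X11] = [8, 4, 9]
r3 m[φ2→X13] = [140, 567, 567]
r3 m[φ3→X3] = [7, 9, 8]
r3 m[φ3→X2] = [63, 56, 42]
r3 m[X11→φ0] = [56, 20, 81]
r3 m[X11→φ1] = [16, 28, 63]
r3 m[X11→φ2] = [14, 35, 63]
r3 m[X3→φ0] = [7, 9, 8]
r3 m[X3→φ3] = [7, 7, 7]
r3 m[X15→φ1] = [1, 1, 1]
r3 m[X13→φ2] = [1, 1, 1]
r3 m[X2→φ3] = [1, 1, 1]
r4 m[φ0→X11] = [16, 63, 56]
r4 m[φ0→X3] = [567, 405, 567]
r4 m[φ1→X11] = [7, 5, 9]
r4 m[φ1→X15] = [504, 378, 567]
r4 m[φ2→X11] = [8, 4, 9]
r4 m[φ2→X13] = [140, 567, 567]
r4 m[φ3→X3] = [7, 9, 8]
r4 m[φ3→X2] = [63, 56, 42]
r4 m[X11→φ0] = [56, 20, 81]
r4 m[X11→φ1] = [128, 252, 504]
r4 m[X11→φ2] = [112, 315, 504]
r4 m[X3→φ0] = [7, 9, 8]
r4 m[X3→φ3] = [567, 405, 567]
r4 m[X15→φ1] = [1, 1, 1]
r4 m[X13→φ2] = [1, 1, 1]
r4 m[X2→φ3] = [1, 1, 1]
r5 m[φ0→X11] = [16, 63, 56]
r5 m[φ0→X3] = [567, 405, 567]
r5 m[φ1→X11] = [7, 5, 9]
r5 m[φ1→X15] = [4032, 3024, 4536]
r5 m[φ2→X11] = [8, 4, 9]
r5 m[φ2→X13] = [1260, 4536, 4536]
r5 m[φ3→X3] = [7, 9, 8]
r5 m[φ3→X2] = [3645, 4536, 3402]
r5 m[X11→φ0] = [56, 20, 81]
r5 m[X11→φ1] = [128, 252, 504]
r5 m[X11→φ2] = [112, 315, 504]
r5 m[X3→φ0] = [7, 9, 8]
r5 m[X3→φ3] = [567, 405, 567]
r5 m[X15→φ1] = [1, 1, 1]
r5 m[X13→φ2] = [1, 1, 1]
r5 m[X2→φ3] = [1, 1, 1]
r6 m[φ0→X11] = [16, 63, 56]
r6 m[φ0→X3] = [567, 405, 567]
r6 m[φ1→X11] = [7, 5, 9]
r6 m[φ1→X15] = [4032, 3024, 4536]
r6 m[φ2→X11] = [8, 4, 9]
r6 m[φ2→X13] = [1260, 4536, 4536]
r6 m[φ3→X3] = [7, 9, 8]
r6 m[φ3→X2] = [3645, 4536, 3402]
r6 m[X11→φ0] = [56, 20, 81]
r6 m[X11→φ1] = [128, 252, 504]
r6 m[X11→φ2] = [112, 315, 504]
r6 m[X3→φ0] = [7, 9, 8]
r6 m[X3→φ3] = [567, 405, 567]
r6 m[X15→φ1] = [1, 1, 1]
r6 m[X13→φ2] = [1, 1, 1]
r6 m[X2→φ3] = [1, 1, 1]
fixed point reached at round 6
traceback from X11: (X11=2, X3=2, X15=2, X13=1, X2=1), score=4536

assignment: (X11=2, X3=2, X15=2, X13=1, X2=1); score = 4536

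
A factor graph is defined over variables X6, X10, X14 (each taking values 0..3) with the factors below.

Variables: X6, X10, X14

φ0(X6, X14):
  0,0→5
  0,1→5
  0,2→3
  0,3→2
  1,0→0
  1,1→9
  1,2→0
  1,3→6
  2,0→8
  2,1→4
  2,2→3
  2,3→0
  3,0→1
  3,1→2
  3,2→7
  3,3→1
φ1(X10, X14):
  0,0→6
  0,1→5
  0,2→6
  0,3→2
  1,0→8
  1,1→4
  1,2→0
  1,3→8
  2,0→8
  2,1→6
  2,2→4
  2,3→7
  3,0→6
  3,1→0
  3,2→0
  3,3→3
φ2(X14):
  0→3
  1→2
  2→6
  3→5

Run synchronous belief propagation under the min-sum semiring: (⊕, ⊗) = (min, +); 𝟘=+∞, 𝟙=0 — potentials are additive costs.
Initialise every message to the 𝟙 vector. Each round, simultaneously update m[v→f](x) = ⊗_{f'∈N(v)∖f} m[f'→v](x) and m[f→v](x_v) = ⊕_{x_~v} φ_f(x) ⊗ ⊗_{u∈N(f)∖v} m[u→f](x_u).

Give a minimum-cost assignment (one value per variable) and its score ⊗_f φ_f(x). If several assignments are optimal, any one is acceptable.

init: all messages = 𝟙 over 4 values
r1 m[φ0→X6] = [2, 0, 0, 1]
r1 m[φ0→X14] = [0, 2, 0, 0]
r1 m[φ1→X10] = [2, 0, 4, 0]
r1 m[φ1→X14] = [6, 0, 0, 2]
r1 m[φ2→X14] = [3, 2, 6, 5]
r1 m[X6→φ0] = [0, 0, 0, 0]
r1 m[X10→φ1] = [0, 0, 0, 0]
r1 m[X14→φ0] = [0, 0, 0, 0]
r1 m[X14→φ1] = [0, 0, 0, 0]
r1 m[X14→φ2] = [0, 0, 0, 0]
r2 m[φ0→X6] = [2, 0, 0, 1]
r2 m[φ0→X14] = [0, 2, 0, 0]
r2 m[φ1→X10] = [2, 0, 4, 0]
r2 m[φ1→X14] = [6, 0, 0, 2]
r2 m[φ2→X14] = [3, 2, 6, 5]
r2 m[X6→φ0] = [0, 0, 0, 0]
r2 m[X10→φ1] = [0, 0, 0, 0]
r2 m[X14→φ0] = [9, 2, 6, 7]
r2 m[X14→φ1] = [3, 4, 6, 5]
r2 m[X14→φ2] = [6, 2, 0, 2]
r3 m[φ0→X6] = [7, 6, 6, 4]
r3 m[φ0→X14] = [0, 2, 0, 0]
r3 m[φ1→X10] = [7, 6, 10, 4]
r3 m[φ1→X14] = [6, 0, 0, 2]
r3 m[φ2→X14] = [3, 2, 6, 5]
r3 m[X6→φ0] = [0, 0, 0, 0]
r3 m[X10→φ1] = [0, 0, 0, 0]
r3 m[X14→φ0] = [9, 2, 6, 7]
r3 m[X14→φ1] = [3, 4, 6, 5]
r3 m[X14→φ2] = [6, 2, 0, 2]
r4 m[φ0→X6] = [7, 6, 6, 4]
r4 m[φ0→X14] = [0, 2, 0, 0]
r4 m[φ1→X10] = [7, 6, 10, 4]
r4 m[φ1→X14] = [6, 0, 0, 2]
r4 m[φ2→X14] = [3, 2, 6, 5]
r4 m[X6→φ0] = [0, 0, 0, 0]
r4 m[X10→φ1] = [0, 0, 0, 0]
r4 m[X14→φ0] = [9, 2, 6, 7]
r4 m[X14→φ1] = [3, 4, 6, 5]
r4 m[X14→φ2] = [6, 2, 0, 2]
fixed point reached at round 4
traceback from X6: (X6=3, X10=3, X14=1), score=4

assignment: (X6=3, X10=3, X14=1); score = 4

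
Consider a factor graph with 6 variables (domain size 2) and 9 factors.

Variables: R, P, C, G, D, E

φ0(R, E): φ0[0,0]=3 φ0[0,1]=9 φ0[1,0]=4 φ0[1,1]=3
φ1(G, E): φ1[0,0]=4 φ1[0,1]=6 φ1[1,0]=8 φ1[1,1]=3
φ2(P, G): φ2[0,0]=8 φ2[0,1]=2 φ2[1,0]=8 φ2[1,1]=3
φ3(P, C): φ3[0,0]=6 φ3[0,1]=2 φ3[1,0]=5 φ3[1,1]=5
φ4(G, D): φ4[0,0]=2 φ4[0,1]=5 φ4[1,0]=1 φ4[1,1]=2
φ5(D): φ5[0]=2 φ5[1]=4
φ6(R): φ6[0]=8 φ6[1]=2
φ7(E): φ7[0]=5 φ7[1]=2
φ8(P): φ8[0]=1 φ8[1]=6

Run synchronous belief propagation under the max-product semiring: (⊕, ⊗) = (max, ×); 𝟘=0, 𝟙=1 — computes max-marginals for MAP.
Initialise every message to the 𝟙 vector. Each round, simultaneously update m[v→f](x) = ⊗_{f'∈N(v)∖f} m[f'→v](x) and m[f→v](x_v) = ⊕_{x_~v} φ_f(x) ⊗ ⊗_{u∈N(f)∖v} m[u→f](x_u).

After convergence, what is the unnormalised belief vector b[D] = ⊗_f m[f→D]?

init: all messages = 𝟙 over 2 values
r1 m[φ0→R] = [9, 4]
r1 m[φ0→E] = [4, 9]
r1 m[φ1→G] = [6, 8]
r1 m[φ1→E] = [8, 6]
r1 m[φ2→P] = [8, 8]
r1 m[φ2→G] = [8, 3]
r1 m[φ3→P] = [6, 5]
r1 m[φ3→C] = [6, 5]
r1 m[φ4→G] = [5, 2]
r1 m[φ4→D] = [2, 5]
r1 m[φ5→D] = [2, 4]
r1 m[φ6→R] = [8, 2]
r1 m[φ7→E] = [5, 2]
r1 m[φ8→P] = [1, 6]
r1 m[R→φ0] = [1, 1]
r1 m[R→φ6] = [1, 1]
r1 m[P→φ2] = [1, 1]
r1 m[P→φ3] = [1, 1]
r1 m[P→φ8] = [1, 1]
r1 m[C→φ3] = [1, 1]
r1 m[G→φ1] = [1, 1]
r1 m[G→φ2] = [1, 1]
r1 m[G→φ4] = [1, 1]
r1 m[D→φ4] = [1, 1]
r1 m[D→φ5] = [1, 1]
r1 m[E→φ0] = [1, 1]
r1 m[E→φ1] = [1, 1]
r1 m[E→φ7] = [1, 1]
r2 m[φ0→R] = [9, 4]
r2 m[φ0→E] = [4, 9]
r2 m[φ1→G] = [6, 8]
r2 m[φ1→E] = [8, 6]
r2 m[φ2→P] = [8, 8]
r2 m[φ2→G] = [8, 3]
r2 m[φ3→P] = [6, 5]
r2 m[φ3→C] = [6, 5]
r2 m[φ4→G] = [5, 2]
r2 m[φ4→D] = [2, 5]
r2 m[φ5→D] = [2, 4]
r2 m[φ6→R] = [8, 2]
r2 m[φ7→E] = [5, 2]
r2 m[φ8→P] = [1, 6]
r2 m[R→φ0] = [8, 2]
r2 m[R→φ6] = [9, 4]
r2 m[P→φ2] = [6, 30]
r2 m[P→φ3] = [8, 48]
r2 m[P→φ8] = [48, 40]
r2 m[C→φ3] = [1, 1]
r2 m[G→φ1] = [40, 6]
r2 m[G→φ2] = [30, 16]
r2 m[G→φ4] = [48, 24]
r2 m[D→φ4] = [2, 4]
r2 m[D→φ5] = [2, 5]
r2 m[E→φ0] = [40, 12]
r2 m[E→φ1] = [20, 18]
r2 m[E→φ7] = [32, 54]
r3 m[φ0→R] = [120, 160]
r3 m[φ0→E] = [24, 72]
r3 m[φ1→G] = [108, 160]
r3 m[φ1→E] = [160, 240]
r3 m[φ2→P] = [240, 240]
r3 m[φ2→G] = [240, 90]
r3 m[φ3→P] = [6, 5]
r3 m[φ3→C] = [240, 240]
r3 m[φ4→G] = [20, 8]
r3 m[φ4→D] = [96, 240]
r3 m[φ5→D] = [2, 4]
r3 m[φ6→R] = [8, 2]
r3 m[φ7→E] = [5, 2]
r3 m[φ8→P] = [1, 6]
r3 m[R→φ0] = [8, 2]
r3 m[R→φ6] = [9, 4]
r3 m[P→φ2] = [6, 30]
r3 m[P→φ3] = [8, 48]
r3 m[P→φ8] = [48, 40]
r3 m[C→φ3] = [1, 1]
r3 m[G→φ1] = [40, 6]
r3 m[G→φ2] = [30, 16]
r3 m[G→φ4] = [48, 24]
r3 m[D→φ4] = [2, 4]
r3 m[D→φ5] = [2, 5]
r3 m[E→φ0] = [40, 12]
r3 m[E→φ1] = [20, 18]
r3 m[E→φ7] = [32, 54]
r4 m[φ0→R] = [120, 160]
r4 m[φ0→E] = [24, 72]
r4 m[φ1→G] = [108, 160]
r4 m[φ1→E] = [160, 240]
r4 m[φ2→P] = [240, 240]
r4 m[φ2→G] = [240, 90]
r4 m[φ3→P] = [6, 5]
r4 m[φ3→C] = [240, 240]
r4 m[φ4→G] = [20, 8]
r4 m[φ4→D] = [96, 240]
r4 m[φ5→D] = [2, 4]
r4 m[φ6→R] = [8, 2]
r4 m[φ7→E] = [5, 2]
r4 m[φ8→P] = [1, 6]
r4 m[R→φ0] = [8, 2]
r4 m[R→φ6] = [120, 160]
r4 m[P→φ2] = [6, 30]
r4 m[P→φ3] = [240, 1440]
r4 m[P→φ8] = [1440, 1200]
r4 m[C→φ3] = [1, 1]
r4 m[G→φ1] = [4800, 720]
r4 m[G→φ2] = [2160, 1280]
r4 m[G→φ4] = [25920, 14400]
r4 m[D→φ4] = [2, 4]
r4 m[D→φ5] = [96, 240]
r4 m[E→φ0] = [800, 480]
r4 m[E→φ1] = [120, 144]
r4 m[E→φ7] = [3840, 17280]
r5 m[φ0→R] = [4320, 3200]
r5 m[φ0→E] = [24, 72]
r5 m[φ1→G] = [864, 960]
r5 m[φ1→E] = [19200, 28800]
r5 m[φ2→P] = [17280, 17280]
r5 m[φ2→G] = [240, 90]
r5 m[φ3→P] = [6, 5]
r5 m[φ3→C] = [7200, 7200]
r5 m[φ4→G] = [20, 8]
r5 m[φ4→D] = [51840, 129600]
r5 m[φ5→D] = [2, 4]
r5 m[φ6→R] = [8, 2]
r5 m[φ7→E] = [5, 2]
r5 m[φ8→P] = [1, 6]
r5 m[R→φ0] = [8, 2]
r5 m[R→φ6] = [120, 160]
r5 m[P→φ2] = [6, 30]
r5 m[P→φ3] = [240, 1440]
r5 m[P→φ8] = [1440, 1200]
r5 m[C→φ3] = [1, 1]
r5 m[G→φ1] = [4800, 720]
r5 m[G→φ2] = [2160, 1280]
r5 m[G→φ4] = [25920, 14400]
r5 m[D→φ4] = [2, 4]
r5 m[D→φ5] = [96, 240]
r5 m[E→φ0] = [800, 480]
r5 m[E→φ1] = [120, 144]
r5 m[E→φ7] = [3840, 17280]
r6 m[φ0→R] = [4320, 3200]
r6 m[φ0→E] = [24, 72]
r6 m[φ1→G] = [864, 960]
r6 m[φ1→E] = [19200, 28800]
r6 m[φ2→P] = [17280, 17280]
r6 m[φ2→G] = [240, 90]
r6 m[φ3→P] = [6, 5]
r6 m[φ3→C] = [7200, 7200]
r6 m[φ4→G] = [20, 8]
r6 m[φ4→D] = [51840, 129600]
r6 m[φ5→D] = [2, 4]
r6 m[φ6→R] = [8, 2]
r6 m[φ7→E] = [5, 2]
r6 m[φ8→P] = [1, 6]
r6 m[R→φ0] = [8, 2]
r6 m[R→φ6] = [4320, 3200]
r6 m[P→φ2] = [6, 30]
r6 m[P→φ3] = [17280, 103680]
r6 m[P→φ8] = [103680, 86400]
r6 m[C→φ3] = [1, 1]
r6 m[G→φ1] = [4800, 720]
r6 m[G→φ2] = [17280, 7680]
r6 m[G→φ4] = [207360, 86400]
r6 m[D→φ4] = [2, 4]
r6 m[D→φ5] = [51840, 129600]
r6 m[E→φ0] = [96000, 57600]
r6 m[E→φ1] = [120, 144]
r6 m[E→φ7] = [460800, 2073600]
r7 m[φ0→R] = [518400, 384000]
r7 m[φ0→E] = [24, 72]
r7 m[φ1→G] = [864, 960]
r7 m[φ1→E] = [19200, 28800]
r7 m[φ2→P] = [138240, 138240]
r7 m[φ2→G] = [240, 90]
r7 m[φ3→P] = [6, 5]
r7 m[φ3→C] = [518400, 518400]
r7 m[φ4→G] = [20, 8]
r7 m[φ4→D] = [414720, 1036800]
r7 m[φ5→D] = [2, 4]
r7 m[φ6→R] = [8, 2]
r7 m[φ7→E] = [5, 2]
r7 m[φ8→P] = [1, 6]
r7 m[R→φ0] = [8, 2]
r7 m[R→φ6] = [4320, 3200]
r7 m[P→φ2] = [6, 30]
r7 m[P→φ3] = [17280, 103680]
r7 m[P→φ8] = [103680, 86400]
r7 m[C→φ3] = [1, 1]
r7 m[G→φ1] = [4800, 720]
r7 m[G→φ2] = [17280, 7680]
r7 m[G→φ4] = [207360, 86400]
r7 m[D→φ4] = [2, 4]
r7 m[D→φ5] = [51840, 129600]
r7 m[E→φ0] = [96000, 57600]
r7 m[E→φ1] = [120, 144]
r7 m[E→φ7] = [460800, 2073600]
r8 m[φ0→R] = [518400, 384000]
r8 m[φ0→E] = [24, 72]
r8 m[φ1→G] = [864, 960]
r8 m[φ1→E] = [19200, 28800]
r8 m[φ2→P] = [138240, 138240]
r8 m[φ2→G] = [240, 90]
r8 m[φ3→P] = [6, 5]
r8 m[φ3→C] = [518400, 518400]
r8 m[φ4→G] = [20, 8]
r8 m[φ4→D] = [414720, 1036800]
r8 m[φ5→D] = [2, 4]
r8 m[φ6→R] = [8, 2]
r8 m[φ7→E] = [5, 2]
r8 m[φ8→P] = [1, 6]
r8 m[R→φ0] = [8, 2]
r8 m[R→φ6] = [518400, 384000]
r8 m[P→φ2] = [6, 30]
r8 m[P→φ3] = [138240, 829440]
r8 m[P→φ8] = [829440, 691200]
r8 m[C→φ3] = [1, 1]
r8 m[G→φ1] = [4800, 720]
r8 m[G→φ2] = [17280, 7680]
r8 m[G→φ4] = [207360, 86400]
r8 m[D→φ4] = [2, 4]
r8 m[D→φ5] = [414720, 1036800]
r8 m[E→φ0] = [96000, 57600]
r8 m[E→φ1] = [120, 144]
r8 m[E→φ7] = [460800, 2073600]
r9 m[φ0→R] = [518400, 384000]
r9 m[φ0→E] = [24, 72]
r9 m[φ1→G] = [864, 960]
r9 m[φ1→E] = [19200, 28800]
r9 m[φ2→P] = [138240, 138240]
r9 m[φ2→G] = [240, 90]
r9 m[φ3→P] = [6, 5]
r9 m[φ3→C] = [4147200, 4147200]
r9 m[φ4→G] = [20, 8]
r9 m[φ4→D] = [414720, 1036800]
r9 m[φ5→D] = [2, 4]
r9 m[φ6→R] = [8, 2]
r9 m[φ7→E] = [5, 2]
r9 m[φ8→P] = [1, 6]
r9 m[R→φ0] = [8, 2]
r9 m[R→φ6] = [518400, 384000]
r9 m[P→φ2] = [6, 30]
r9 m[P→φ3] = [138240, 829440]
r9 m[P→φ8] = [829440, 691200]
r9 m[C→φ3] = [1, 1]
r9 m[G→φ1] = [4800, 720]
r9 m[G→φ2] = [17280, 7680]
r9 m[G→φ4] = [207360, 86400]
r9 m[D→φ4] = [2, 4]
r9 m[D→φ5] = [414720, 1036800]
r9 m[E→φ0] = [96000, 57600]
r9 m[E→φ1] = [120, 144]
r9 m[E→φ7] = [460800, 2073600]
r10 m[φ0→R] = [518400, 384000]
r10 m[φ0→E] = [24, 72]
r10 m[φ1→G] = [864, 960]
r10 m[φ1→E] = [19200, 28800]
r10 m[φ2→P] = [138240, 138240]
r10 m[φ2→G] = [240, 90]
r10 m[φ3→P] = [6, 5]
r10 m[φ3→C] = [4147200, 4147200]
r10 m[φ4→G] = [20, 8]
r10 m[φ4→D] = [414720, 1036800]
r10 m[φ5→D] = [2, 4]
r10 m[φ6→R] = [8, 2]
r10 m[φ7→E] = [5, 2]
r10 m[φ8→P] = [1, 6]
r10 m[R→φ0] = [8, 2]
r10 m[R→φ6] = [518400, 384000]
r10 m[P→φ2] = [6, 30]
r10 m[P→φ3] = [138240, 829440]
r10 m[P→φ8] = [829440, 691200]
r10 m[C→φ3] = [1, 1]
r10 m[G→φ1] = [4800, 720]
r10 m[G→φ2] = [17280, 7680]
r10 m[G→φ4] = [207360, 86400]
r10 m[D→φ4] = [2, 4]
r10 m[D→φ5] = [414720, 1036800]
r10 m[E→φ0] = [96000, 57600]
r10 m[E→φ1] = [120, 144]
r10 m[E→φ7] = [460800, 2073600]
fixed point reached at round 10
b[D] = ⊗ incoming = [829440, 4147200]

b[D] = [829440, 4147200]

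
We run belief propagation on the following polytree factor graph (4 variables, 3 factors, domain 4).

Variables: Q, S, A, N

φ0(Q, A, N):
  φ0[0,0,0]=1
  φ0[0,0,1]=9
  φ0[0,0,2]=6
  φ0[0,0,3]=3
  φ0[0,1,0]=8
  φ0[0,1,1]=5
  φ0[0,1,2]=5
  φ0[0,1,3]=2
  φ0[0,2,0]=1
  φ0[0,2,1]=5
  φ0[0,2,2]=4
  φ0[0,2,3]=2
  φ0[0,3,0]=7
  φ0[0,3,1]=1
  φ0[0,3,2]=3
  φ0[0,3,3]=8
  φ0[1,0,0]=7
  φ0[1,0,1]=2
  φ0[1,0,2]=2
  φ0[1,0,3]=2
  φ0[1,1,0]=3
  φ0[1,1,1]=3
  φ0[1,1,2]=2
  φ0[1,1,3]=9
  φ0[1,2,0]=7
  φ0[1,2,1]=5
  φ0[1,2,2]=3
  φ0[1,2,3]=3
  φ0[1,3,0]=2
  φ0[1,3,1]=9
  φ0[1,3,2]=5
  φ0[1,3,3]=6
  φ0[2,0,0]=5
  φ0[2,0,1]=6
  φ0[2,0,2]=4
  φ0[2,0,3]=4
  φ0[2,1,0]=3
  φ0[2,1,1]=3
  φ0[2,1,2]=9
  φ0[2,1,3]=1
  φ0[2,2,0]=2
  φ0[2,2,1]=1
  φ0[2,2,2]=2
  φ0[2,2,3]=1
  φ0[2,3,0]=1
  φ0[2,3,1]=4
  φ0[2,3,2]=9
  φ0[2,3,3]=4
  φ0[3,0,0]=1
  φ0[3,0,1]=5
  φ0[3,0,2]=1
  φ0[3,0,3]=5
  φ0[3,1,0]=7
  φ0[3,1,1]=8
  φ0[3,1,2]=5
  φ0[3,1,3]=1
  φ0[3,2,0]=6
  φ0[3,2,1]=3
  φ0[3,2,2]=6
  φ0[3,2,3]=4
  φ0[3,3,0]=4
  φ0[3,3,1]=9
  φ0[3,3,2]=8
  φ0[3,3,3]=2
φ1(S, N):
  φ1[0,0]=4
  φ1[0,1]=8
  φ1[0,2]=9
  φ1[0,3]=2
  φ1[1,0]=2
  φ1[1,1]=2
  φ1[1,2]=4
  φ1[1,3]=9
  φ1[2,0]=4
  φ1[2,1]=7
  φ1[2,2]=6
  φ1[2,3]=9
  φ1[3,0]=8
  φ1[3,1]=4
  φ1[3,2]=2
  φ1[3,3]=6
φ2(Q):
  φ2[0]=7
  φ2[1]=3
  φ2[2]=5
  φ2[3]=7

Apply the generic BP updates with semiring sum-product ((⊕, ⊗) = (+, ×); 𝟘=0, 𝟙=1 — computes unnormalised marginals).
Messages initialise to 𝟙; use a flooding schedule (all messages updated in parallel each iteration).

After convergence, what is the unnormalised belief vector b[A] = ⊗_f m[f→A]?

init: all messages = 𝟙 over 4 values
r1 m[φ0→Q] = [70, 70, 59, 75]
r1 m[φ0→A] = [63, 74, 55, 82]
r1 m[φ0→N] = [65, 78, 74, 57]
r1 m[φ1→S] = [23, 17, 26, 20]
r1 m[φ1→N] = [18, 21, 21, 26]
r1 m[φ2→Q] = [7, 3, 5, 7]
r1 m[Q→φ0] = [1, 1, 1, 1]
r1 m[Q→φ2] = [1, 1, 1, 1]
r1 m[S→φ1] = [1, 1, 1, 1]
r1 m[A→φ0] = [1, 1, 1, 1]
r1 m[N→φ0] = [1, 1, 1, 1]
r1 m[N→φ1] = [1, 1, 1, 1]
r2 m[φ0→Q] = [70, 70, 59, 75]
r2 m[φ0→A] = [63, 74, 55, 82]
r2 m[φ0→N] = [65, 78, 74, 57]
r2 m[φ1→S] = [23, 17, 26, 20]
r2 m[φ1→N] = [18, 21, 21, 26]
r2 m[φ2→Q] = [7, 3, 5, 7]
r2 m[Q→φ0] = [7, 3, 5, 7]
r2 m[Q→φ2] = [70, 70, 59, 75]
r2 m[S→φ1] = [1, 1, 1, 1]
r2 m[A→φ0] = [1, 1, 1, 1]
r2 m[N→φ0] = [18, 21, 21, 26]
r2 m[N→φ1] = [65, 78, 74, 57]
r3 m[φ0→Q] = [1494, 1513, 1256, 1581]
r3 m[φ0→A] = [7601, 8656, 6361, 9726]
r3 m[φ0→N] = [357, 442, 422, 299]
r3 m[φ1→S] = [1664, 1095, 1763, 1322]
r3 m[φ1→N] = [18, 21, 21, 26]
r3 m[φ2→Q] = [7, 3, 5, 7]
r3 m[Q→φ0] = [7, 3, 5, 7]
r3 m[Q→φ2] = [70, 70, 59, 75]
r3 m[S→φ1] = [1, 1, 1, 1]
r3 m[A→φ0] = [1, 1, 1, 1]
r3 m[N→φ0] = [18, 21, 21, 26]
r3 m[N→φ1] = [65, 78, 74, 57]
r4 m[φ0→Q] = [1494, 1513, 1256, 1581]
r4 m[φ0→A] = [7601, 8656, 6361, 9726]
r4 m[φ0→N] = [357, 442, 422, 299]
r4 m[φ1→S] = [1664, 1095, 1763, 1322]
r4 m[φ1→N] = [18, 21, 21, 26]
r4 m[φ2→Q] = [7, 3, 5, 7]
r4 m[Q→φ0] = [7, 3, 5, 7]
r4 m[Q→φ2] = [1494, 1513, 1256, 1581]
r4 m[S→φ1] = [1, 1, 1, 1]
r4 m[A→φ0] = [1, 1, 1, 1]
r4 m[N→φ0] = [18, 21, 21, 26]
r4 m[N→φ1] = [357, 442, 422, 299]
r5 m[φ0→Q] = [1494, 1513, 1256, 1581]
r5 m[φ0→A] = [7601, 8656, 6361, 9726]
r5 m[φ0→N] = [357, 442, 422, 299]
r5 m[φ1→S] = [9360, 5977, 9745, 7262]
r5 m[φ1→N] = [18, 21, 21, 26]
r5 m[φ2→Q] = [7, 3, 5, 7]
r5 m[Q→φ0] = [7, 3, 5, 7]
r5 m[Q→φ2] = [1494, 1513, 1256, 1581]
r5 m[S→φ1] = [1, 1, 1, 1]
r5 m[A→φ0] = [1, 1, 1, 1]
r5 m[N→φ0] = [18, 21, 21, 26]
r5 m[N→φ1] = [357, 442, 422, 299]
r6 m[φ0→Q] = [1494, 1513, 1256, 1581]
r6 m[φ0→A] = [7601, 8656, 6361, 9726]
r6 m[φ0→N] = [357, 442, 422, 299]
r6 m[φ1→S] = [9360, 5977, 9745, 7262]
r6 m[φ1→N] = [18, 21, 21, 26]
r6 m[φ2→Q] = [7, 3, 5, 7]
r6 m[Q→φ0] = [7, 3, 5, 7]
r6 m[Q→φ2] = [1494, 1513, 1256, 1581]
r6 m[S→φ1] = [1, 1, 1, 1]
r6 m[A→φ0] = [1, 1, 1, 1]
r6 m[N→φ0] = [18, 21, 21, 26]
r6 m[N→φ1] = [357, 442, 422, 299]
fixed point reached at round 6
b[A] = ⊗ incoming = [7601, 8656, 6361, 9726]

b[A] = [7601, 8656, 6361, 9726]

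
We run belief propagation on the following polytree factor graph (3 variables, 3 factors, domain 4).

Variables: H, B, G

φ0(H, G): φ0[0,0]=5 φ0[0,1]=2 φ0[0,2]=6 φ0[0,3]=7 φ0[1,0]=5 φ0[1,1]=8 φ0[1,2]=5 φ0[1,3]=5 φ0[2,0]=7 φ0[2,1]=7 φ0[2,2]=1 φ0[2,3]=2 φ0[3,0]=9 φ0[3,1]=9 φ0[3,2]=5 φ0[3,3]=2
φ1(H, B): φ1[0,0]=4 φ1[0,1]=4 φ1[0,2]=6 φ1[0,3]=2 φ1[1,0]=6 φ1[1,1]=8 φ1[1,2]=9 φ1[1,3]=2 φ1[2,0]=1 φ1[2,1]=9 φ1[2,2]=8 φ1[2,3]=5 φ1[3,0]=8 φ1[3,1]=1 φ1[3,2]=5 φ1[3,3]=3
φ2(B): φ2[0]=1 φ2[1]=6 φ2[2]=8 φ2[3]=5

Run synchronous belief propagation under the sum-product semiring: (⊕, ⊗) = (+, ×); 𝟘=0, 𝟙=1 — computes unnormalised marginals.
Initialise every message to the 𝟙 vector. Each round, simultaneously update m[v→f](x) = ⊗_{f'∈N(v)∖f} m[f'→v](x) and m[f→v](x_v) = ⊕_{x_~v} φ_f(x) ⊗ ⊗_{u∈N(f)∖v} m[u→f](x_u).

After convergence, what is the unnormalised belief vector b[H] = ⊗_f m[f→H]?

init: all messages = 𝟙 over 4 values
r1 m[φ0→H] = [20, 23, 17, 25]
r1 m[φ0→G] = [26, 26, 17, 16]
r1 m[φ1→H] = [16, 25, 23, 17]
r1 m[φ1→B] = [19, 22, 28, 12]
r1 m[φ2→B] = [1, 6, 8, 5]
r1 m[H→φ0] = [1, 1, 1, 1]
r1 m[H→φ1] = [1, 1, 1, 1]
r1 m[B→φ1] = [1, 1, 1, 1]
r1 m[B→φ2] = [1, 1, 1, 1]
r1 m[G→φ0] = [1, 1, 1, 1]
r2 m[φ0→H] = [20, 23, 17, 25]
r2 m[φ0→G] = [26, 26, 17, 16]
r2 m[φ1→H] = [16, 25, 23, 17]
r2 m[φ1→B] = [19, 22, 28, 12]
r2 m[φ2→B] = [1, 6, 8, 5]
r2 m[H→φ0] = [16, 25, 23, 17]
r2 m[H→φ1] = [20, 23, 17, 25]
r2 m[B→φ1] = [1, 6, 8, 5]
r2 m[B→φ2] = [19, 22, 28, 12]
r2 m[G→φ0] = [1, 1, 1, 1]
r3 m[φ0→H] = [20, 23, 17, 25]
r3 m[φ0→G] = [519, 546, 329, 317]
r3 m[φ1→H] = [86, 136, 144, 69]
r3 m[φ1→B] = [435, 442, 588, 246]
r3 m[φ2→B] = [1, 6, 8, 5]
r3 m[H→φ0] = [16, 25, 23, 17]
r3 m[H→φ1] = [20, 23, 17, 25]
r3 m[B→φ1] = [1, 6, 8, 5]
r3 m[B→φ2] = [19, 22, 28, 12]
r3 m[G→φ0] = [1, 1, 1, 1]
r4 m[φ0→H] = [20, 23, 17, 25]
r4 m[φ0→G] = [519, 546, 329, 317]
r4 m[φ1→H] = [86, 136, 144, 69]
r4 m[φ1→B] = [435, 442, 588, 246]
r4 m[φ2→B] = [1, 6, 8, 5]
r4 m[H→φ0] = [86, 136, 144, 69]
r4 m[H→φ1] = [20, 23, 17, 25]
r4 m[B→φ1] = [1, 6, 8, 5]
r4 m[B→φ2] = [435, 442, 588, 246]
r4 m[G→φ0] = [1, 1, 1, 1]
r5 m[φ0→H] = [20, 23, 17, 25]
r5 m[φ0→G] = [2739, 2889, 1685, 1708]
r5 m[φ1→H] = [86, 136, 144, 69]
r5 m[φ1→B] = [435, 442, 588, 246]
r5 m[φ2→B] = [1, 6, 8, 5]
r5 m[H→φ0] = [86, 136, 144, 69]
r5 m[H→φ1] = [20, 23, 17, 25]
r5 m[B→φ1] = [1, 6, 8, 5]
r5 m[B→φ2] = [435, 442, 588, 246]
r5 m[G→φ0] = [1, 1, 1, 1]
r6 m[φ0→H] = [20, 23, 17, 25]
r6 m[φ0→G] = [2739, 2889, 1685, 1708]
r6 m[φ1→H] = [86, 136, 144, 69]
r6 m[φ1→B] = [435, 442, 588, 246]
r6 m[φ2→B] = [1, 6, 8, 5]
r6 m[H→φ0] = [86, 136, 144, 69]
r6 m[H→φ1] = [20, 23, 17, 25]
r6 m[B→φ1] = [1, 6, 8, 5]
r6 m[B→φ2] = [435, 442, 588, 246]
r6 m[G→φ0] = [1, 1, 1, 1]
fixed point reached at round 6
b[H] = ⊗ incoming = [1720, 3128, 2448, 1725]

b[H] = [1720, 3128, 2448, 1725]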